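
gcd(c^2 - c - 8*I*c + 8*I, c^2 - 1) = c - 1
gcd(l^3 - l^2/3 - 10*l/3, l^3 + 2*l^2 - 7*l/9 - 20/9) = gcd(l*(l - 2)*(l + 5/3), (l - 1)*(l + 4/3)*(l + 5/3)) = l + 5/3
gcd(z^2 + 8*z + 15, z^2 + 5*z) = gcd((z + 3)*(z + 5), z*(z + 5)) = z + 5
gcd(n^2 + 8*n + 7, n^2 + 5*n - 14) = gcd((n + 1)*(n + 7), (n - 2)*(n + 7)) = n + 7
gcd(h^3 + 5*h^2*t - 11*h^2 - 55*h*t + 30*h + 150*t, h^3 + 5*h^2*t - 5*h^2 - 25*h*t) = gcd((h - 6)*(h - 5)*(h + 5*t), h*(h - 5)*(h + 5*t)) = h^2 + 5*h*t - 5*h - 25*t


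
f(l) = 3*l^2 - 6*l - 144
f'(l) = 6*l - 6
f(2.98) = -135.24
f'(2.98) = 11.88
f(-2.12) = -117.80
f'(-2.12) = -18.72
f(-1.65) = -125.93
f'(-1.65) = -15.90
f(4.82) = -103.22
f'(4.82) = 22.92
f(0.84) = -146.92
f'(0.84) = -0.96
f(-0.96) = -135.48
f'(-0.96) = -11.76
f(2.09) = -143.44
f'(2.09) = 6.54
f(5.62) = -82.97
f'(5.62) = 27.72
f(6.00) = -72.00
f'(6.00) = 30.00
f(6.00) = -72.00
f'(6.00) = 30.00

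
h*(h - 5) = h^2 - 5*h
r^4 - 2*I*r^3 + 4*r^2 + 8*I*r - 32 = (r - 2)*(r + 2)*(r - 4*I)*(r + 2*I)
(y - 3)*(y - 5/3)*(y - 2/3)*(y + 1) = y^4 - 13*y^3/3 + 25*y^2/9 + 43*y/9 - 10/3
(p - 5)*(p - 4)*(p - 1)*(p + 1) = p^4 - 9*p^3 + 19*p^2 + 9*p - 20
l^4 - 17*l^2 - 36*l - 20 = (l - 5)*(l + 1)*(l + 2)^2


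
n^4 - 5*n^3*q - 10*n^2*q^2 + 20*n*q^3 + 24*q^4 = (n - 6*q)*(n - 2*q)*(n + q)*(n + 2*q)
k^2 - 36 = (k - 6)*(k + 6)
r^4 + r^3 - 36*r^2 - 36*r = r*(r - 6)*(r + 1)*(r + 6)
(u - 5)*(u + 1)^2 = u^3 - 3*u^2 - 9*u - 5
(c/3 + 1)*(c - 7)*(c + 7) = c^3/3 + c^2 - 49*c/3 - 49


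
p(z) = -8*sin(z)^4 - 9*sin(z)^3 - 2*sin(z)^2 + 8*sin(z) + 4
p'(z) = -32*sin(z)^3*cos(z) - 27*sin(z)^2*cos(z) - 4*sin(z)*cos(z) + 8*cos(z)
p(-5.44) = 2.62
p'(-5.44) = -15.54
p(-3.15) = 4.07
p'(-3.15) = -7.96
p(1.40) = -6.22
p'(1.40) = -8.97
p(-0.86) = -1.93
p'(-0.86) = 6.17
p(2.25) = 1.84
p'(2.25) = 16.67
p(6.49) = 5.47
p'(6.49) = 5.64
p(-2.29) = -1.88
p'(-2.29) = -6.16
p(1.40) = -6.22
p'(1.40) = -8.97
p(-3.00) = 2.85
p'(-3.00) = -8.04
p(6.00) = 1.76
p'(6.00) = 7.40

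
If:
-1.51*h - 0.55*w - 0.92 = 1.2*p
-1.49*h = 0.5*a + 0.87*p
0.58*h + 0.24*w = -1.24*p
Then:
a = 1.06225433526012*w + 2.10057803468208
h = -0.334920095205712*w - 0.969738184291058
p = 0.453587215232914 - 0.036892213532812*w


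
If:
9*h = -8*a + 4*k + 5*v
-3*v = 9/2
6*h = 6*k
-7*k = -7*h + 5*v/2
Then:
No Solution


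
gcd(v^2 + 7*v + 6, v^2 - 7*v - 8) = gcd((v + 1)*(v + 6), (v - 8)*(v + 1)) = v + 1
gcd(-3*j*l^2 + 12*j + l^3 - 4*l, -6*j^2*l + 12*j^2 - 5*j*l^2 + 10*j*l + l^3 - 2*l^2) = l - 2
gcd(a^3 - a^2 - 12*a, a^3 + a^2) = a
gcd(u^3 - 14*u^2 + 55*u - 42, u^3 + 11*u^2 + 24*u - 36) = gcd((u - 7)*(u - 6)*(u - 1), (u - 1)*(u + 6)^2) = u - 1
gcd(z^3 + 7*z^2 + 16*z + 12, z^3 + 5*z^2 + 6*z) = z^2 + 5*z + 6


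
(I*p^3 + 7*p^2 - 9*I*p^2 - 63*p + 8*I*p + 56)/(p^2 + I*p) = (I*p^3 + p^2*(7 - 9*I) + p*(-63 + 8*I) + 56)/(p*(p + I))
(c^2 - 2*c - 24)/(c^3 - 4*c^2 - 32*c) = (c - 6)/(c*(c - 8))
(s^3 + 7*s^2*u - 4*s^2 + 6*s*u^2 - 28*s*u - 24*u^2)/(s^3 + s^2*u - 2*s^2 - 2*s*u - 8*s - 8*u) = (s + 6*u)/(s + 2)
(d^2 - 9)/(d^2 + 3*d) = (d - 3)/d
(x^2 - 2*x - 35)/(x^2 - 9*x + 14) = (x + 5)/(x - 2)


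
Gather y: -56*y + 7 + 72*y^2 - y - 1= 72*y^2 - 57*y + 6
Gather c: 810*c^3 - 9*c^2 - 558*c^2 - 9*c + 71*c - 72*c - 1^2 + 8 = 810*c^3 - 567*c^2 - 10*c + 7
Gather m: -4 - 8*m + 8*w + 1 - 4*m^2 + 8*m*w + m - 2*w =-4*m^2 + m*(8*w - 7) + 6*w - 3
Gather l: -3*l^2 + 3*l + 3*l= -3*l^2 + 6*l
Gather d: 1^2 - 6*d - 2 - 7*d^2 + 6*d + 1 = -7*d^2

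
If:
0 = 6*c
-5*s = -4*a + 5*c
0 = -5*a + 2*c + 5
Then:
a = 1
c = 0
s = 4/5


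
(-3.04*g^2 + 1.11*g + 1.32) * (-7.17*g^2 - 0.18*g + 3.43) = 21.7968*g^4 - 7.4115*g^3 - 20.0914*g^2 + 3.5697*g + 4.5276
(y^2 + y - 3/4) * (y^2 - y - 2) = y^4 - 15*y^2/4 - 5*y/4 + 3/2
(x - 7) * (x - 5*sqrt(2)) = x^2 - 5*sqrt(2)*x - 7*x + 35*sqrt(2)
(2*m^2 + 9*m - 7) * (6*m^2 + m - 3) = 12*m^4 + 56*m^3 - 39*m^2 - 34*m + 21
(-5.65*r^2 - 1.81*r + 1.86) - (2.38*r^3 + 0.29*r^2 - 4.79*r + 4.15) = -2.38*r^3 - 5.94*r^2 + 2.98*r - 2.29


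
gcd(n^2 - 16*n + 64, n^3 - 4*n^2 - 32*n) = n - 8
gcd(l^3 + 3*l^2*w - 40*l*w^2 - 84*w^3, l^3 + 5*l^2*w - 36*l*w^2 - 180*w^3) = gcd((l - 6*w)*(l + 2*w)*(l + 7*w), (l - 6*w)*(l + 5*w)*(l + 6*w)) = -l + 6*w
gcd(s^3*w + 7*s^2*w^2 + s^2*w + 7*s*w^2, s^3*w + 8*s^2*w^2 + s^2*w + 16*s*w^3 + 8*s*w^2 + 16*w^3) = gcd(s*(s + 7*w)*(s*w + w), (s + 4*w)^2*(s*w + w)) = s*w + w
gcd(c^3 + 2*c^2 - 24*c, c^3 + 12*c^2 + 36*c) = c^2 + 6*c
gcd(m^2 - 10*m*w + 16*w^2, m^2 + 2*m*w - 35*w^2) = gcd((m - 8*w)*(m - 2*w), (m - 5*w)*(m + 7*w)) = 1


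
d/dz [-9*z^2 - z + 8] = -18*z - 1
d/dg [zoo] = 0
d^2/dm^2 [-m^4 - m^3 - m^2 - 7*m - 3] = -12*m^2 - 6*m - 2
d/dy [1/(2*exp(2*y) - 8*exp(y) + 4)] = (2 - exp(y))*exp(y)/(exp(2*y) - 4*exp(y) + 2)^2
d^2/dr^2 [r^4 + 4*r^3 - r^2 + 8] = 12*r^2 + 24*r - 2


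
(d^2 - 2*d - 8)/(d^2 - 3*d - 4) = (d + 2)/(d + 1)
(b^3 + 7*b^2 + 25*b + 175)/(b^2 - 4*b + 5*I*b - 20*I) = (b^2 + b*(7 - 5*I) - 35*I)/(b - 4)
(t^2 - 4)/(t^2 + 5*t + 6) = (t - 2)/(t + 3)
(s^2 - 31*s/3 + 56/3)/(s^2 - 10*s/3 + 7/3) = (s - 8)/(s - 1)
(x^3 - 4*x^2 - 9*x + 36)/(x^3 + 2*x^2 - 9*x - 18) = (x - 4)/(x + 2)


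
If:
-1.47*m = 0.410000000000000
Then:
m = -0.28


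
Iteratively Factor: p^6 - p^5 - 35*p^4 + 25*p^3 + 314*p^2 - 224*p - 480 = (p + 4)*(p^5 - 5*p^4 - 15*p^3 + 85*p^2 - 26*p - 120) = (p + 1)*(p + 4)*(p^4 - 6*p^3 - 9*p^2 + 94*p - 120) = (p - 3)*(p + 1)*(p + 4)*(p^3 - 3*p^2 - 18*p + 40) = (p - 3)*(p + 1)*(p + 4)^2*(p^2 - 7*p + 10) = (p - 5)*(p - 3)*(p + 1)*(p + 4)^2*(p - 2)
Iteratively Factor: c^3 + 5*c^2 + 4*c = (c)*(c^2 + 5*c + 4) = c*(c + 1)*(c + 4)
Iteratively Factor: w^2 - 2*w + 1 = (w - 1)*(w - 1)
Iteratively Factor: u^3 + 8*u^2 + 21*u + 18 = (u + 2)*(u^2 + 6*u + 9) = (u + 2)*(u + 3)*(u + 3)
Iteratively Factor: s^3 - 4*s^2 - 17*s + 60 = (s + 4)*(s^2 - 8*s + 15) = (s - 3)*(s + 4)*(s - 5)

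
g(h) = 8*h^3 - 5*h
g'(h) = 24*h^2 - 5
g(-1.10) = -5.15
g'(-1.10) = 24.04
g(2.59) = 126.04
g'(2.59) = 155.99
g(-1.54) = -21.52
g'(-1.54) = 51.92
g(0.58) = -1.34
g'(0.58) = 3.07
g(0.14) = -0.68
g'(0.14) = -4.53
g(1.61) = 25.34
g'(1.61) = 57.21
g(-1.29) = -10.72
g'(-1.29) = 34.94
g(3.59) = 352.20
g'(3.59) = 304.31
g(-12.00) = -13764.00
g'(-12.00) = 3451.00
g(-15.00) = -26925.00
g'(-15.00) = 5395.00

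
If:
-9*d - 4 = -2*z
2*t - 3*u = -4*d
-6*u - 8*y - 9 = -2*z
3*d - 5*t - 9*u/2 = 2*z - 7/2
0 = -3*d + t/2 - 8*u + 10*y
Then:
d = 541/224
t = -1651/448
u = 171/224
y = 389/256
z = 5765/448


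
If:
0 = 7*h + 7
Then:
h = -1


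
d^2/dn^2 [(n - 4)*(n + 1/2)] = 2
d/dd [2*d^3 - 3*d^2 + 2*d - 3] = 6*d^2 - 6*d + 2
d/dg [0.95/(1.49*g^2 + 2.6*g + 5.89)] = (-2.831*g - 2.47)/(1.49*g^2 + 2.6*g + 5.89)^2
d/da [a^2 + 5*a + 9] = 2*a + 5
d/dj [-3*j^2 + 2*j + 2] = 2 - 6*j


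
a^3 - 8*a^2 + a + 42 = (a - 7)*(a - 3)*(a + 2)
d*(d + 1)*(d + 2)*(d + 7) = d^4 + 10*d^3 + 23*d^2 + 14*d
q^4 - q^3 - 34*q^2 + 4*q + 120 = (q - 6)*(q - 2)*(q + 2)*(q + 5)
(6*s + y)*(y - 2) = 6*s*y - 12*s + y^2 - 2*y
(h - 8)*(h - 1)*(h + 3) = h^3 - 6*h^2 - 19*h + 24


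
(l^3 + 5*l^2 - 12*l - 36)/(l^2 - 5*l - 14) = (l^2 + 3*l - 18)/(l - 7)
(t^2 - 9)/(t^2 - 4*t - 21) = (t - 3)/(t - 7)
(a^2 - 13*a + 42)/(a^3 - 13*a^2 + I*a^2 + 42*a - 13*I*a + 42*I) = 1/(a + I)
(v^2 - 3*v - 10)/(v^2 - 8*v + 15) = (v + 2)/(v - 3)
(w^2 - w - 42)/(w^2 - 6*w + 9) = (w^2 - w - 42)/(w^2 - 6*w + 9)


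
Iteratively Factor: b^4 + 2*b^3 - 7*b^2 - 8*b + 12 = (b + 3)*(b^3 - b^2 - 4*b + 4) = (b - 1)*(b + 3)*(b^2 - 4) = (b - 2)*(b - 1)*(b + 3)*(b + 2)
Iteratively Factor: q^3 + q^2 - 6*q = (q - 2)*(q^2 + 3*q) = q*(q - 2)*(q + 3)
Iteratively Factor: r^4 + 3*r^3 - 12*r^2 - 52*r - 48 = (r - 4)*(r^3 + 7*r^2 + 16*r + 12) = (r - 4)*(r + 2)*(r^2 + 5*r + 6) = (r - 4)*(r + 2)*(r + 3)*(r + 2)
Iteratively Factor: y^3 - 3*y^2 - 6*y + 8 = (y - 4)*(y^2 + y - 2) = (y - 4)*(y - 1)*(y + 2)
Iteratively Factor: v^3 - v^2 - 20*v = (v + 4)*(v^2 - 5*v) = v*(v + 4)*(v - 5)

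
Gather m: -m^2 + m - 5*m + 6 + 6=-m^2 - 4*m + 12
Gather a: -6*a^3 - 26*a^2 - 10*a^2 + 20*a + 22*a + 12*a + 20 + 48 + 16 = -6*a^3 - 36*a^2 + 54*a + 84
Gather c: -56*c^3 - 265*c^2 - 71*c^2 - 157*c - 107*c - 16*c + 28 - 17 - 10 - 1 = -56*c^3 - 336*c^2 - 280*c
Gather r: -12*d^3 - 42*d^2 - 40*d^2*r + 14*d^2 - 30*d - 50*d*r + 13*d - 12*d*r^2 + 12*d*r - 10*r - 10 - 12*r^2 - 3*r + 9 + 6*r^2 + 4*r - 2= -12*d^3 - 28*d^2 - 17*d + r^2*(-12*d - 6) + r*(-40*d^2 - 38*d - 9) - 3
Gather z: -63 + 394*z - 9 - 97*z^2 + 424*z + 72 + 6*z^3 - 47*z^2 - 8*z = 6*z^3 - 144*z^2 + 810*z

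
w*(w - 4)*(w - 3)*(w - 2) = w^4 - 9*w^3 + 26*w^2 - 24*w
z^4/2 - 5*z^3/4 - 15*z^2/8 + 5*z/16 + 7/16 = (z/2 + 1/2)*(z - 7/2)*(z - 1/2)*(z + 1/2)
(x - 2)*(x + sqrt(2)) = x^2 - 2*x + sqrt(2)*x - 2*sqrt(2)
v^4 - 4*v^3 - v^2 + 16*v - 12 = (v - 3)*(v - 2)*(v - 1)*(v + 2)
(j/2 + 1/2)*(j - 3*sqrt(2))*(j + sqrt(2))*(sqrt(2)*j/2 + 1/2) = sqrt(2)*j^4/4 - 3*j^3/4 + sqrt(2)*j^3/4 - 2*sqrt(2)*j^2 - 3*j^2/4 - 2*sqrt(2)*j - 3*j/2 - 3/2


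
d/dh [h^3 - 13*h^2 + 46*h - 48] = 3*h^2 - 26*h + 46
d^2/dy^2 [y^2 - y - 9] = 2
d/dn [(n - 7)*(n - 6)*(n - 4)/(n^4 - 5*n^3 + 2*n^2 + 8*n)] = (-n^4 + 26*n^3 - 141*n^2 + 84*n + 84)/(n^2*(n^4 - 2*n^3 - 3*n^2 + 4*n + 4))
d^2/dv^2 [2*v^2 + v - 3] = 4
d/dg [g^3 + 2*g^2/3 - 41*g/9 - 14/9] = 3*g^2 + 4*g/3 - 41/9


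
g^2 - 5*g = g*(g - 5)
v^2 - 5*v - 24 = (v - 8)*(v + 3)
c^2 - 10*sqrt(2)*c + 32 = (c - 8*sqrt(2))*(c - 2*sqrt(2))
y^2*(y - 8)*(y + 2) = y^4 - 6*y^3 - 16*y^2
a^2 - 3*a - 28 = (a - 7)*(a + 4)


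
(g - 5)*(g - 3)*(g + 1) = g^3 - 7*g^2 + 7*g + 15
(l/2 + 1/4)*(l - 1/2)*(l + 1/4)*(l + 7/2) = l^4/2 + 15*l^3/8 + 5*l^2/16 - 15*l/32 - 7/64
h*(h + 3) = h^2 + 3*h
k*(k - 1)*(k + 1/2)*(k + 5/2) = k^4 + 2*k^3 - 7*k^2/4 - 5*k/4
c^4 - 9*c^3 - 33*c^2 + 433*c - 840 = (c - 8)*(c - 5)*(c - 3)*(c + 7)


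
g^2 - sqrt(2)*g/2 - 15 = (g - 3*sqrt(2))*(g + 5*sqrt(2)/2)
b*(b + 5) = b^2 + 5*b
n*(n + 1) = n^2 + n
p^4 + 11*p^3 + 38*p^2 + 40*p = p*(p + 2)*(p + 4)*(p + 5)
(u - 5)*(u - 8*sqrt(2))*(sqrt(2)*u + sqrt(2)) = sqrt(2)*u^3 - 16*u^2 - 4*sqrt(2)*u^2 - 5*sqrt(2)*u + 64*u + 80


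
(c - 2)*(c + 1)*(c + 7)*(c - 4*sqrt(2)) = c^4 - 4*sqrt(2)*c^3 + 6*c^3 - 24*sqrt(2)*c^2 - 9*c^2 - 14*c + 36*sqrt(2)*c + 56*sqrt(2)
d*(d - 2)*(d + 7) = d^3 + 5*d^2 - 14*d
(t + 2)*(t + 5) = t^2 + 7*t + 10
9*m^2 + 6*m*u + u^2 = (3*m + u)^2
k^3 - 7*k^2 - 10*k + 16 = (k - 8)*(k - 1)*(k + 2)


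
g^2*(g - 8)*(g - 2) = g^4 - 10*g^3 + 16*g^2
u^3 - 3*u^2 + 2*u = u*(u - 2)*(u - 1)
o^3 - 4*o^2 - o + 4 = (o - 4)*(o - 1)*(o + 1)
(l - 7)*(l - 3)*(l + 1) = l^3 - 9*l^2 + 11*l + 21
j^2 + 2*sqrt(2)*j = j*(j + 2*sqrt(2))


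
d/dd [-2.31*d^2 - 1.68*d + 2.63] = -4.62*d - 1.68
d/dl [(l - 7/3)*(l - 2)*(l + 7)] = 3*l^2 + 16*l/3 - 77/3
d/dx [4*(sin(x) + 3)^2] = 8*(sin(x) + 3)*cos(x)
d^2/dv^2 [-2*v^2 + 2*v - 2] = -4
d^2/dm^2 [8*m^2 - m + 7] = 16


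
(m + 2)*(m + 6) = m^2 + 8*m + 12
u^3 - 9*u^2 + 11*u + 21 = (u - 7)*(u - 3)*(u + 1)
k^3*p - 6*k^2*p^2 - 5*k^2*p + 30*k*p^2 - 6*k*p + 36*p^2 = (k - 6)*(k - 6*p)*(k*p + p)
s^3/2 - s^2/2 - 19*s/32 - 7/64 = (s/2 + 1/4)*(s - 7/4)*(s + 1/4)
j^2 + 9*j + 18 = (j + 3)*(j + 6)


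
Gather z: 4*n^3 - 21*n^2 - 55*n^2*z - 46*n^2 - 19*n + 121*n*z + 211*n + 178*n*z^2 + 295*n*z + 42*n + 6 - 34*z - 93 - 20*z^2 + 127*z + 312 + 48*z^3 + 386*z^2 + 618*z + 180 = 4*n^3 - 67*n^2 + 234*n + 48*z^3 + z^2*(178*n + 366) + z*(-55*n^2 + 416*n + 711) + 405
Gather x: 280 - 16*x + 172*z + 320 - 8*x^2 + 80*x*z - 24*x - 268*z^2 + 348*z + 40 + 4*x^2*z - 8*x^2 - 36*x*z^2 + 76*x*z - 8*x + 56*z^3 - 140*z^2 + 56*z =x^2*(4*z - 16) + x*(-36*z^2 + 156*z - 48) + 56*z^3 - 408*z^2 + 576*z + 640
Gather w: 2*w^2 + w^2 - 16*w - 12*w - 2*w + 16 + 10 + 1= 3*w^2 - 30*w + 27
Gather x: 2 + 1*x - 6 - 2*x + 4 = -x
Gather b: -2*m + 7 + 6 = 13 - 2*m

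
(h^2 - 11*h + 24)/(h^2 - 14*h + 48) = (h - 3)/(h - 6)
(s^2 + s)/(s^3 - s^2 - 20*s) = (s + 1)/(s^2 - s - 20)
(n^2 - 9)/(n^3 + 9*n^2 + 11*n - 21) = (n - 3)/(n^2 + 6*n - 7)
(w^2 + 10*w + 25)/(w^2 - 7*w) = (w^2 + 10*w + 25)/(w*(w - 7))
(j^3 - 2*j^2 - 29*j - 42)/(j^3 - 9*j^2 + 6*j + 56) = (j + 3)/(j - 4)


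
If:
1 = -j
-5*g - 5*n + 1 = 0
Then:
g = 1/5 - n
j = -1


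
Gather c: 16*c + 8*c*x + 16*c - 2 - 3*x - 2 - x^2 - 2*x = c*(8*x + 32) - x^2 - 5*x - 4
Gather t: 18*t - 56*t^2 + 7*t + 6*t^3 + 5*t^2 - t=6*t^3 - 51*t^2 + 24*t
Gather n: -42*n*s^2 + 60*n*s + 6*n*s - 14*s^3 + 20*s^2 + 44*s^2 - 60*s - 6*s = n*(-42*s^2 + 66*s) - 14*s^3 + 64*s^2 - 66*s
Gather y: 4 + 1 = 5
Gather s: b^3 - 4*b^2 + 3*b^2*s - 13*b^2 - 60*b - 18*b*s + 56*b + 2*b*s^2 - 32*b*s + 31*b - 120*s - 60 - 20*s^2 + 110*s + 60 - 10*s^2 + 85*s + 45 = b^3 - 17*b^2 + 27*b + s^2*(2*b - 30) + s*(3*b^2 - 50*b + 75) + 45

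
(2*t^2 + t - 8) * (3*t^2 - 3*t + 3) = 6*t^4 - 3*t^3 - 21*t^2 + 27*t - 24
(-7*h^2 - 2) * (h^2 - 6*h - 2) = -7*h^4 + 42*h^3 + 12*h^2 + 12*h + 4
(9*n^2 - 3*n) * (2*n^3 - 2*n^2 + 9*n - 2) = 18*n^5 - 24*n^4 + 87*n^3 - 45*n^2 + 6*n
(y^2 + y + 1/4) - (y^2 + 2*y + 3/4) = -y - 1/2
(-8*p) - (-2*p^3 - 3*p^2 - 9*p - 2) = 2*p^3 + 3*p^2 + p + 2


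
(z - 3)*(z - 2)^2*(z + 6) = z^4 - z^3 - 26*z^2 + 84*z - 72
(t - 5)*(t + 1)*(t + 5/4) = t^3 - 11*t^2/4 - 10*t - 25/4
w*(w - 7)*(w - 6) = w^3 - 13*w^2 + 42*w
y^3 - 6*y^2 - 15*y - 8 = (y - 8)*(y + 1)^2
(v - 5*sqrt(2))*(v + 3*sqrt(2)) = v^2 - 2*sqrt(2)*v - 30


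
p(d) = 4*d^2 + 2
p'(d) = 8*d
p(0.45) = 2.81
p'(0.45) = 3.60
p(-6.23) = 157.25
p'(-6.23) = -49.84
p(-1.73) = 13.97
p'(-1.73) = -13.84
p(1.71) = 13.70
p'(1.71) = 13.68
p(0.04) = 2.01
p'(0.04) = 0.32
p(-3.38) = 47.70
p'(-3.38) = -27.04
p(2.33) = 23.72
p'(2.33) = 18.64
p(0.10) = 2.04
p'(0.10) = 0.80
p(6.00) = 146.00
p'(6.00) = 48.00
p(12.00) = 578.00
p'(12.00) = 96.00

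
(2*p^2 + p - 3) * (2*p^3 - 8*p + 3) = 4*p^5 + 2*p^4 - 22*p^3 - 2*p^2 + 27*p - 9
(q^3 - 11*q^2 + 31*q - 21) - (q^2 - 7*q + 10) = q^3 - 12*q^2 + 38*q - 31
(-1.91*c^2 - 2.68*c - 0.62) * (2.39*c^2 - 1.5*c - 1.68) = -4.5649*c^4 - 3.5402*c^3 + 5.747*c^2 + 5.4324*c + 1.0416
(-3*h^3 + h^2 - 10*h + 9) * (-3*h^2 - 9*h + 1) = 9*h^5 + 24*h^4 + 18*h^3 + 64*h^2 - 91*h + 9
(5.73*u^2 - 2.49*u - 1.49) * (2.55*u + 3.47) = 14.6115*u^3 + 13.5336*u^2 - 12.4398*u - 5.1703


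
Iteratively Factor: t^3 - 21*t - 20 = (t - 5)*(t^2 + 5*t + 4) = (t - 5)*(t + 1)*(t + 4)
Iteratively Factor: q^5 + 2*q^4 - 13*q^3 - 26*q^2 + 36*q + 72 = (q - 2)*(q^4 + 4*q^3 - 5*q^2 - 36*q - 36) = (q - 2)*(q + 2)*(q^3 + 2*q^2 - 9*q - 18) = (q - 2)*(q + 2)^2*(q^2 - 9) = (q - 3)*(q - 2)*(q + 2)^2*(q + 3)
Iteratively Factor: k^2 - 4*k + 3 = (k - 3)*(k - 1)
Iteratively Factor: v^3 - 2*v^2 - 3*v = (v)*(v^2 - 2*v - 3) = v*(v + 1)*(v - 3)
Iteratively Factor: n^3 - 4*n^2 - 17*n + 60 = (n - 5)*(n^2 + n - 12) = (n - 5)*(n - 3)*(n + 4)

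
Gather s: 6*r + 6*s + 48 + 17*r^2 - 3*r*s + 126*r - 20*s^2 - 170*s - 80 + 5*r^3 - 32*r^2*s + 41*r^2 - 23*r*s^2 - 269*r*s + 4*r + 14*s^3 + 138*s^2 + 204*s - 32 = 5*r^3 + 58*r^2 + 136*r + 14*s^3 + s^2*(118 - 23*r) + s*(-32*r^2 - 272*r + 40) - 64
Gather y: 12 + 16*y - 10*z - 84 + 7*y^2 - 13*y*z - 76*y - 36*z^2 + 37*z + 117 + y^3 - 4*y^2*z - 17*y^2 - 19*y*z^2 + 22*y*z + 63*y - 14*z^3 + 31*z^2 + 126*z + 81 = y^3 + y^2*(-4*z - 10) + y*(-19*z^2 + 9*z + 3) - 14*z^3 - 5*z^2 + 153*z + 126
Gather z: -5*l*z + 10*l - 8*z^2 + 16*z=10*l - 8*z^2 + z*(16 - 5*l)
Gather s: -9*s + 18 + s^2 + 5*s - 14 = s^2 - 4*s + 4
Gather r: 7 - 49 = -42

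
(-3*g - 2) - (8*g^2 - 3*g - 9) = 7 - 8*g^2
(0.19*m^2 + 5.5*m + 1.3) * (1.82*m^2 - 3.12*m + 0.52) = 0.3458*m^4 + 9.4172*m^3 - 14.6952*m^2 - 1.196*m + 0.676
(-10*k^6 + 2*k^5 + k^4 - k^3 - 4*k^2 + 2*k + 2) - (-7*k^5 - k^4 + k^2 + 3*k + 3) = -10*k^6 + 9*k^5 + 2*k^4 - k^3 - 5*k^2 - k - 1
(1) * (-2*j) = -2*j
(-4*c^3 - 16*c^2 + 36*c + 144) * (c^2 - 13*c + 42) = -4*c^5 + 36*c^4 + 76*c^3 - 996*c^2 - 360*c + 6048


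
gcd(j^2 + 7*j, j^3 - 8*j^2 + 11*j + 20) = 1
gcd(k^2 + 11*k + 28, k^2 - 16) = k + 4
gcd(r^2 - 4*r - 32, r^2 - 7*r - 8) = r - 8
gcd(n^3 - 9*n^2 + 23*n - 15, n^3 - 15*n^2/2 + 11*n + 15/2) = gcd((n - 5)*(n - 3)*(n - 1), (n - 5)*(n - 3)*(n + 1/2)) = n^2 - 8*n + 15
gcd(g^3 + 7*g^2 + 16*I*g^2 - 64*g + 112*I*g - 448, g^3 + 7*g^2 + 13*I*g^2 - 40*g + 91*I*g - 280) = g^2 + g*(7 + 8*I) + 56*I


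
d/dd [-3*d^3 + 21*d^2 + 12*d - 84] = -9*d^2 + 42*d + 12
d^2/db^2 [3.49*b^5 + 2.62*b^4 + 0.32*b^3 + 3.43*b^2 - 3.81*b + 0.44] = 69.8*b^3 + 31.44*b^2 + 1.92*b + 6.86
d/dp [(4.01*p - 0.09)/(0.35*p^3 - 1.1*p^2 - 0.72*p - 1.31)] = (-2.807*p^3 + 4.5055*p^2 - 0.198*p - 5.3179)/(0.1225*p^6 - 0.77*p^5 + 0.706*p^4 + 0.667*p^3 + 3.4004*p^2 + 1.8864*p + 1.7161)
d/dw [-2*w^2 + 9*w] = 9 - 4*w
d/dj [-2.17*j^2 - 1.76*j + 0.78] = -4.34*j - 1.76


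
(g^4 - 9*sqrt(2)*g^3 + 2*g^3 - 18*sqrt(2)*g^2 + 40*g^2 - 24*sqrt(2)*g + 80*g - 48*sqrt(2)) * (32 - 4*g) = -4*g^5 + 24*g^4 + 36*sqrt(2)*g^4 - 216*sqrt(2)*g^3 - 96*g^3 - 480*sqrt(2)*g^2 + 960*g^2 - 576*sqrt(2)*g + 2560*g - 1536*sqrt(2)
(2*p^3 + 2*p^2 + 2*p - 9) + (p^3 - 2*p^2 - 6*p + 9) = 3*p^3 - 4*p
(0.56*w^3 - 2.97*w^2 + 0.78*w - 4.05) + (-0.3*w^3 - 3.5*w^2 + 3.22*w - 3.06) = 0.26*w^3 - 6.47*w^2 + 4.0*w - 7.11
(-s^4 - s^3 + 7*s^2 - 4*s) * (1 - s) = s^5 - 8*s^3 + 11*s^2 - 4*s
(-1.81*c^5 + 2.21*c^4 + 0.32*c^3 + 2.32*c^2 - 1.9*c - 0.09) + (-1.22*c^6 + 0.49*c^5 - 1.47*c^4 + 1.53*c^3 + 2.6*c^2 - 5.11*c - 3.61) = -1.22*c^6 - 1.32*c^5 + 0.74*c^4 + 1.85*c^3 + 4.92*c^2 - 7.01*c - 3.7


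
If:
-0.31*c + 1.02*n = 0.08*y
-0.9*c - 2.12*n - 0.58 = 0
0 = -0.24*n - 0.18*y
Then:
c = -0.39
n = -0.11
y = 0.14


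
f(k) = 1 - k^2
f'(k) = -2*k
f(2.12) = -3.49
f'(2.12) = -4.24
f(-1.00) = 0.00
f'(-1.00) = 2.00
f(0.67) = 0.55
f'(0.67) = -1.34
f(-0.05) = 1.00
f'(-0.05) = 0.10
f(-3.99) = -14.92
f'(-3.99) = 7.98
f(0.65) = 0.58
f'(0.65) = -1.30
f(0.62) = 0.62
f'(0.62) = -1.24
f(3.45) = -10.90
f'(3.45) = -6.90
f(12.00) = -143.00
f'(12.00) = -24.00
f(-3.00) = -8.00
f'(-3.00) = 6.00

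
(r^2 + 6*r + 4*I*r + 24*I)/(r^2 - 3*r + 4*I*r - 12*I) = (r + 6)/(r - 3)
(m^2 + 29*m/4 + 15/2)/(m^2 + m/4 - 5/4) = (m + 6)/(m - 1)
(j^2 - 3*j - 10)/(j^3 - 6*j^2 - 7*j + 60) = (j + 2)/(j^2 - j - 12)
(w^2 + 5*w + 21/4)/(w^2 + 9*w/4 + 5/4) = (4*w^2 + 20*w + 21)/(4*w^2 + 9*w + 5)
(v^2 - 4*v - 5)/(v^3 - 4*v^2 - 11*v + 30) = (v + 1)/(v^2 + v - 6)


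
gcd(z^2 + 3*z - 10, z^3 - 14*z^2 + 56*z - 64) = z - 2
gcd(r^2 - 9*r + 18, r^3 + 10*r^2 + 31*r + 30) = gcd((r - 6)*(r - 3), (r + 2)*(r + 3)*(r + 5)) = 1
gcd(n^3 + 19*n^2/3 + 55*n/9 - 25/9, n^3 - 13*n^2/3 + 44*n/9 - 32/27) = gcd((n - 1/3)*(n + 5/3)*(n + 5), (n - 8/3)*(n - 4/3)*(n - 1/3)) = n - 1/3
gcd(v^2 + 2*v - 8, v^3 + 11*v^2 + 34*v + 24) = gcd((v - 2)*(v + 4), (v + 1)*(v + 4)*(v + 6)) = v + 4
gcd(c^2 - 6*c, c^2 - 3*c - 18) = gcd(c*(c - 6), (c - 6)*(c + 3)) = c - 6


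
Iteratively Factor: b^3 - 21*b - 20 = (b + 4)*(b^2 - 4*b - 5) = (b - 5)*(b + 4)*(b + 1)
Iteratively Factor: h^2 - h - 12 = (h - 4)*(h + 3)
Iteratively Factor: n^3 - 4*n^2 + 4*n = (n)*(n^2 - 4*n + 4) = n*(n - 2)*(n - 2)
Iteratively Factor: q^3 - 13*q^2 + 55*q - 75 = (q - 5)*(q^2 - 8*q + 15) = (q - 5)^2*(q - 3)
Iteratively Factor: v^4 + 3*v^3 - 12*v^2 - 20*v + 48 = (v - 2)*(v^3 + 5*v^2 - 2*v - 24) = (v - 2)*(v + 4)*(v^2 + v - 6) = (v - 2)^2*(v + 4)*(v + 3)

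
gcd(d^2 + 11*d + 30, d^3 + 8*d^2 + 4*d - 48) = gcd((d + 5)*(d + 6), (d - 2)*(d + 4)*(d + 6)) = d + 6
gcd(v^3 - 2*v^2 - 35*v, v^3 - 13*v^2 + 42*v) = v^2 - 7*v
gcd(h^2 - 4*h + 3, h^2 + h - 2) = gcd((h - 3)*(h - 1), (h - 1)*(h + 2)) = h - 1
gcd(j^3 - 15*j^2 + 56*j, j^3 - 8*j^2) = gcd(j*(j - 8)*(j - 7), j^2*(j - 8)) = j^2 - 8*j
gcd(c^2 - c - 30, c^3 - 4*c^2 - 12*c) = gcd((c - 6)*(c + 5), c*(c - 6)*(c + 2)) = c - 6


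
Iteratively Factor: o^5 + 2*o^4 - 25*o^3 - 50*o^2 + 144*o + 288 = (o + 2)*(o^4 - 25*o^2 + 144) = (o - 3)*(o + 2)*(o^3 + 3*o^2 - 16*o - 48) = (o - 4)*(o - 3)*(o + 2)*(o^2 + 7*o + 12) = (o - 4)*(o - 3)*(o + 2)*(o + 3)*(o + 4)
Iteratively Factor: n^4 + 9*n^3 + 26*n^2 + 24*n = (n + 3)*(n^3 + 6*n^2 + 8*n) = (n + 2)*(n + 3)*(n^2 + 4*n) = (n + 2)*(n + 3)*(n + 4)*(n)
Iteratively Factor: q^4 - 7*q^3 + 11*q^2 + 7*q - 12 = (q - 3)*(q^3 - 4*q^2 - q + 4) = (q - 3)*(q - 1)*(q^2 - 3*q - 4) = (q - 4)*(q - 3)*(q - 1)*(q + 1)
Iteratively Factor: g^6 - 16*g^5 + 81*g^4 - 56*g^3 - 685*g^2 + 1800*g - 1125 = (g + 3)*(g^5 - 19*g^4 + 138*g^3 - 470*g^2 + 725*g - 375) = (g - 5)*(g + 3)*(g^4 - 14*g^3 + 68*g^2 - 130*g + 75) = (g - 5)^2*(g + 3)*(g^3 - 9*g^2 + 23*g - 15) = (g - 5)^2*(g - 1)*(g + 3)*(g^2 - 8*g + 15) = (g - 5)^3*(g - 1)*(g + 3)*(g - 3)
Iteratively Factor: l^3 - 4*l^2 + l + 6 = (l - 2)*(l^2 - 2*l - 3) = (l - 2)*(l + 1)*(l - 3)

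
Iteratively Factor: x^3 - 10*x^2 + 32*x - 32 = (x - 4)*(x^2 - 6*x + 8) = (x - 4)*(x - 2)*(x - 4)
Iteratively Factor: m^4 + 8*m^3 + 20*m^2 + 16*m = (m + 2)*(m^3 + 6*m^2 + 8*m) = (m + 2)*(m + 4)*(m^2 + 2*m) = m*(m + 2)*(m + 4)*(m + 2)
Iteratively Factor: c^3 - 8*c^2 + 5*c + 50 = (c - 5)*(c^2 - 3*c - 10) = (c - 5)^2*(c + 2)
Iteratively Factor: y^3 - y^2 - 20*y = (y + 4)*(y^2 - 5*y) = y*(y + 4)*(y - 5)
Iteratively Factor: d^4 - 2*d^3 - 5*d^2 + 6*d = (d)*(d^3 - 2*d^2 - 5*d + 6) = d*(d + 2)*(d^2 - 4*d + 3) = d*(d - 3)*(d + 2)*(d - 1)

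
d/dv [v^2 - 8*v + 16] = 2*v - 8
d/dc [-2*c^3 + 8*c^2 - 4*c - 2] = -6*c^2 + 16*c - 4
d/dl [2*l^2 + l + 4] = 4*l + 1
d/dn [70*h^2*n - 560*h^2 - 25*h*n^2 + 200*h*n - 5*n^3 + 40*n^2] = 70*h^2 - 50*h*n + 200*h - 15*n^2 + 80*n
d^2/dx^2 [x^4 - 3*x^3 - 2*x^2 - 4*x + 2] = 12*x^2 - 18*x - 4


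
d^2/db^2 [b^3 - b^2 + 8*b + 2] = 6*b - 2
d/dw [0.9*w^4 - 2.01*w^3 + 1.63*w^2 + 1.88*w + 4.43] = 3.6*w^3 - 6.03*w^2 + 3.26*w + 1.88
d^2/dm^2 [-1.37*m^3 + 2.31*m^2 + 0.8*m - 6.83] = 4.62 - 8.22*m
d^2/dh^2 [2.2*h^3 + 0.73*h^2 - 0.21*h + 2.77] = 13.2*h + 1.46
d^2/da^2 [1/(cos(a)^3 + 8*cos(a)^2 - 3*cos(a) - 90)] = (9*sin(a)^6 - 88*sin(a)^4*cos(a) - 265*sin(a)^4 + 3026*sin(a)^2 + 329*cos(a)/2 - 393*cos(3*a)/2 - 1312)/((cos(a) - 3)^3*(cos(a) + 5)^3*(cos(a) + 6)^3)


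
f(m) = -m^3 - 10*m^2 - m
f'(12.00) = -673.00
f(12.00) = -3180.00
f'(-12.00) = -193.00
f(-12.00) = 300.00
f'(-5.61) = 16.78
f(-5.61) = -132.55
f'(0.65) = -15.27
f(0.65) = -5.15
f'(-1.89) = 26.08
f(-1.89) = -27.08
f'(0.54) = -12.67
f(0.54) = -3.61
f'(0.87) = -20.67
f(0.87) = -9.10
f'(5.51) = -202.28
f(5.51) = -476.40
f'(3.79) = -119.89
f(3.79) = -201.87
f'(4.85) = -168.57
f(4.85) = -354.16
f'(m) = -3*m^2 - 20*m - 1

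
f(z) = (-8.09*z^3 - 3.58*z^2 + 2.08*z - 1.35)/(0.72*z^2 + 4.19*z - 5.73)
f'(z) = (-1.44*z - 4.19)*(-8.09*z^3 - 3.58*z^2 + 2.08*z - 1.35)/(0.72*z^2 + 4.19*z - 5.73)^2 + (-24.27*z^2 - 7.16*z + 2.08)/(0.72*z^2 + 4.19*z - 5.73)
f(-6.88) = -5141.29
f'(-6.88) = 63999.22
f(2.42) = -15.29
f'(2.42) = -4.64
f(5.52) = -37.11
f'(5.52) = -8.30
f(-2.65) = -10.07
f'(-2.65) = 12.36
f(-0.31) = 0.30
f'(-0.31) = -0.12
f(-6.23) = -463.67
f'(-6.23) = 800.38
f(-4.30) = -54.31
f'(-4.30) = 50.28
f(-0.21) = 0.28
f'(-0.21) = -0.21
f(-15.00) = 283.30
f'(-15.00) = -4.49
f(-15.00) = 283.30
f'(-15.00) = -4.49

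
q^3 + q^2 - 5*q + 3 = (q - 1)^2*(q + 3)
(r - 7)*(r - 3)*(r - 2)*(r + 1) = r^4 - 11*r^3 + 29*r^2 - r - 42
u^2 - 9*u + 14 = (u - 7)*(u - 2)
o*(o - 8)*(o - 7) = o^3 - 15*o^2 + 56*o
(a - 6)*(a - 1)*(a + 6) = a^3 - a^2 - 36*a + 36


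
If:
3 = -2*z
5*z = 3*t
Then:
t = -5/2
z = -3/2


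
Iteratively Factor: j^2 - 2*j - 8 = (j + 2)*(j - 4)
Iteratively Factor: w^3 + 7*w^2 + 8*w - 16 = (w - 1)*(w^2 + 8*w + 16) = (w - 1)*(w + 4)*(w + 4)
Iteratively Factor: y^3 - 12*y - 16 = (y + 2)*(y^2 - 2*y - 8) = (y + 2)^2*(y - 4)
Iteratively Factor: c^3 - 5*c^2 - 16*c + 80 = (c + 4)*(c^2 - 9*c + 20) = (c - 4)*(c + 4)*(c - 5)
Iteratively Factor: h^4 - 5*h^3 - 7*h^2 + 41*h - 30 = (h - 5)*(h^3 - 7*h + 6) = (h - 5)*(h - 2)*(h^2 + 2*h - 3) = (h - 5)*(h - 2)*(h + 3)*(h - 1)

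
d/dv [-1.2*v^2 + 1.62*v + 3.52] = 1.62 - 2.4*v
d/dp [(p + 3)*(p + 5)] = 2*p + 8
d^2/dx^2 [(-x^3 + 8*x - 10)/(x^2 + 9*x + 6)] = 2*(-67*x^3 - 192*x^2 - 522*x - 1182)/(x^6 + 27*x^5 + 261*x^4 + 1053*x^3 + 1566*x^2 + 972*x + 216)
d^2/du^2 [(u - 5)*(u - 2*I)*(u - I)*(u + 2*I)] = 12*u^2 + 6*u*(-5 - I) + 8 + 10*I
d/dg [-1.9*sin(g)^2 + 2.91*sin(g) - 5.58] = (2.91 - 3.8*sin(g))*cos(g)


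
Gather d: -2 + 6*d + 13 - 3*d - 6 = 3*d + 5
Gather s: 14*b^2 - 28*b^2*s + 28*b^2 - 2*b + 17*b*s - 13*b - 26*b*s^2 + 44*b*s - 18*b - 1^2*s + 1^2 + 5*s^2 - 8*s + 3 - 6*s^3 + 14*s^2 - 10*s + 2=42*b^2 - 33*b - 6*s^3 + s^2*(19 - 26*b) + s*(-28*b^2 + 61*b - 19) + 6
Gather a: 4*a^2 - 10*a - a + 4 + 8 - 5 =4*a^2 - 11*a + 7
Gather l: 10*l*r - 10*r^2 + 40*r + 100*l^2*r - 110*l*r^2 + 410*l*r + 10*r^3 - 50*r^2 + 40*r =100*l^2*r + l*(-110*r^2 + 420*r) + 10*r^3 - 60*r^2 + 80*r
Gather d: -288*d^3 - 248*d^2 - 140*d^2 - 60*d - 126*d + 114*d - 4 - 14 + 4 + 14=-288*d^3 - 388*d^2 - 72*d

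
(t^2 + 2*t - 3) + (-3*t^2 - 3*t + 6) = -2*t^2 - t + 3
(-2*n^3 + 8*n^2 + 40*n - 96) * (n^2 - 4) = -2*n^5 + 8*n^4 + 48*n^3 - 128*n^2 - 160*n + 384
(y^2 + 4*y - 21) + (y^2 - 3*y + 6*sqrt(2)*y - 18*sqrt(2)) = 2*y^2 + y + 6*sqrt(2)*y - 18*sqrt(2) - 21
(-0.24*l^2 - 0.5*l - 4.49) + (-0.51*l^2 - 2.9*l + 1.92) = -0.75*l^2 - 3.4*l - 2.57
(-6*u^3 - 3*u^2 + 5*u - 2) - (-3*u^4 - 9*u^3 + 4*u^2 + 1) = 3*u^4 + 3*u^3 - 7*u^2 + 5*u - 3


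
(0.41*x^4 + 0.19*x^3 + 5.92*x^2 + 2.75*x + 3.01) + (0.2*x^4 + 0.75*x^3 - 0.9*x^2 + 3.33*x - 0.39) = 0.61*x^4 + 0.94*x^3 + 5.02*x^2 + 6.08*x + 2.62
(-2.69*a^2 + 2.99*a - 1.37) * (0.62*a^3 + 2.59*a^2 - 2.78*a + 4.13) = -1.6678*a^5 - 5.1133*a^4 + 14.3729*a^3 - 22.9702*a^2 + 16.1573*a - 5.6581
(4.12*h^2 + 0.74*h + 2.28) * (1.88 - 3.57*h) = -14.7084*h^3 + 5.1038*h^2 - 6.7484*h + 4.2864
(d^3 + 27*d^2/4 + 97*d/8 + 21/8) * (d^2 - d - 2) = d^5 + 23*d^4/4 + 27*d^3/8 - 23*d^2 - 215*d/8 - 21/4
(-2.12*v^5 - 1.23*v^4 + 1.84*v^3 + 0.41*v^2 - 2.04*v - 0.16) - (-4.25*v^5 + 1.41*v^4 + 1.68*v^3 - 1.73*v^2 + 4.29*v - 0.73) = 2.13*v^5 - 2.64*v^4 + 0.16*v^3 + 2.14*v^2 - 6.33*v + 0.57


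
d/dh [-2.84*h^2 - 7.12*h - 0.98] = -5.68*h - 7.12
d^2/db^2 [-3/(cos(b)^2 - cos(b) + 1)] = 3*(-4*sin(b)^4 - sin(b)^2 - 19*cos(b)/4 + 3*cos(3*b)/4 + 5)/(sin(b)^2 + cos(b) - 2)^3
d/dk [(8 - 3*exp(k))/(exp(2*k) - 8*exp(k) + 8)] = (3*exp(2*k) - 16*exp(k) + 40)*exp(k)/(exp(4*k) - 16*exp(3*k) + 80*exp(2*k) - 128*exp(k) + 64)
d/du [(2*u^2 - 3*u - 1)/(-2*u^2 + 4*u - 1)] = (2*u^2 - 8*u + 7)/(4*u^4 - 16*u^3 + 20*u^2 - 8*u + 1)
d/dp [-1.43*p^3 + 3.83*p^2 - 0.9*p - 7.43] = -4.29*p^2 + 7.66*p - 0.9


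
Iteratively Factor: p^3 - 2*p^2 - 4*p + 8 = (p + 2)*(p^2 - 4*p + 4) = (p - 2)*(p + 2)*(p - 2)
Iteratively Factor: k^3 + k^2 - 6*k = (k + 3)*(k^2 - 2*k) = k*(k + 3)*(k - 2)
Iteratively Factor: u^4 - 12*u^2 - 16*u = (u + 2)*(u^3 - 2*u^2 - 8*u) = (u + 2)^2*(u^2 - 4*u) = (u - 4)*(u + 2)^2*(u)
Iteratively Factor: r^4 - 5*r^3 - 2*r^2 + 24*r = (r + 2)*(r^3 - 7*r^2 + 12*r) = (r - 4)*(r + 2)*(r^2 - 3*r) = (r - 4)*(r - 3)*(r + 2)*(r)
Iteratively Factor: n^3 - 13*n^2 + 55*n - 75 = (n - 3)*(n^2 - 10*n + 25) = (n - 5)*(n - 3)*(n - 5)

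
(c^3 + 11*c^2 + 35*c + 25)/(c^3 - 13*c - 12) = (c^2 + 10*c + 25)/(c^2 - c - 12)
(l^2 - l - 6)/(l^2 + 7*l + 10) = (l - 3)/(l + 5)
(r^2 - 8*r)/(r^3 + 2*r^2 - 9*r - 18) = r*(r - 8)/(r^3 + 2*r^2 - 9*r - 18)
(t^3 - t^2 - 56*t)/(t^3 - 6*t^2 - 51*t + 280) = t/(t - 5)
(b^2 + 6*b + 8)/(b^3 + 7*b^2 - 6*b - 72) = (b + 2)/(b^2 + 3*b - 18)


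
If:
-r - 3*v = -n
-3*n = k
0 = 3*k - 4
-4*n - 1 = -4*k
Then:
No Solution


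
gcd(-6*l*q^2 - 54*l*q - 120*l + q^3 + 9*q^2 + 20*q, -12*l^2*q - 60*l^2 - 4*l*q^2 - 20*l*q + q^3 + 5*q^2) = -6*l*q - 30*l + q^2 + 5*q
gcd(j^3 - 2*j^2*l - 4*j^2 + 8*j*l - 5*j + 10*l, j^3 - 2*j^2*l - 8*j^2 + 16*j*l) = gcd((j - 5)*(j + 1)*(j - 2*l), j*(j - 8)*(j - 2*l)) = j - 2*l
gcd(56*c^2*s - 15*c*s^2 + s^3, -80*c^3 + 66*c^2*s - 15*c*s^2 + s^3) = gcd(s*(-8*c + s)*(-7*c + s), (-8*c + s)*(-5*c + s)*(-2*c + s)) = -8*c + s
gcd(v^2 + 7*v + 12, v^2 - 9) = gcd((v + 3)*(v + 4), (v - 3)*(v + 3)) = v + 3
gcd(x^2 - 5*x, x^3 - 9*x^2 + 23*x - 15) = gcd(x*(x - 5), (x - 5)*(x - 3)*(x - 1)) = x - 5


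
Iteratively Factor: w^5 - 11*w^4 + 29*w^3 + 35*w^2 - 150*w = (w - 5)*(w^4 - 6*w^3 - w^2 + 30*w) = w*(w - 5)*(w^3 - 6*w^2 - w + 30) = w*(w - 5)*(w - 3)*(w^2 - 3*w - 10) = w*(w - 5)^2*(w - 3)*(w + 2)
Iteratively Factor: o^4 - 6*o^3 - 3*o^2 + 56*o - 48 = (o - 4)*(o^3 - 2*o^2 - 11*o + 12) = (o - 4)*(o + 3)*(o^2 - 5*o + 4) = (o - 4)^2*(o + 3)*(o - 1)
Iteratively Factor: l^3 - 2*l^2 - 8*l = (l + 2)*(l^2 - 4*l) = (l - 4)*(l + 2)*(l)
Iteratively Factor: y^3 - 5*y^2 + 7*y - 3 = (y - 1)*(y^2 - 4*y + 3) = (y - 1)^2*(y - 3)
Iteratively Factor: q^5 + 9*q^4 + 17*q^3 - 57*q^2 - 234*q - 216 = (q + 4)*(q^4 + 5*q^3 - 3*q^2 - 45*q - 54) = (q + 3)*(q + 4)*(q^3 + 2*q^2 - 9*q - 18) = (q + 3)^2*(q + 4)*(q^2 - q - 6) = (q - 3)*(q + 3)^2*(q + 4)*(q + 2)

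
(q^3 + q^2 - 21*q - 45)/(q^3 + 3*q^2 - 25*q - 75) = (q + 3)/(q + 5)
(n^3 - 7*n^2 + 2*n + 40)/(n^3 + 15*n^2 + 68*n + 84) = (n^2 - 9*n + 20)/(n^2 + 13*n + 42)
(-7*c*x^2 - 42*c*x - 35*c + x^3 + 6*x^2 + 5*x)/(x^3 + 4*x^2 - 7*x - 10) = (-7*c + x)/(x - 2)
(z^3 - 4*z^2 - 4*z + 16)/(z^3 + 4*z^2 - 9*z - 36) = (z^3 - 4*z^2 - 4*z + 16)/(z^3 + 4*z^2 - 9*z - 36)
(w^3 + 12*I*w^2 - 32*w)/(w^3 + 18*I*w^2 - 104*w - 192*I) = w/(w + 6*I)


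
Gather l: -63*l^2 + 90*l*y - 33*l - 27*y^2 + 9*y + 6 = -63*l^2 + l*(90*y - 33) - 27*y^2 + 9*y + 6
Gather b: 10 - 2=8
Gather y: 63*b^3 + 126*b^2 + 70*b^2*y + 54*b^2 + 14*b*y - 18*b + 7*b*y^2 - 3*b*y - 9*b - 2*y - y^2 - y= 63*b^3 + 180*b^2 - 27*b + y^2*(7*b - 1) + y*(70*b^2 + 11*b - 3)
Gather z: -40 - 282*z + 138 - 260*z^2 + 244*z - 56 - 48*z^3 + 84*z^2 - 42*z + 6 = -48*z^3 - 176*z^2 - 80*z + 48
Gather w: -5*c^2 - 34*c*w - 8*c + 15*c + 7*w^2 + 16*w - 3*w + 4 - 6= -5*c^2 + 7*c + 7*w^2 + w*(13 - 34*c) - 2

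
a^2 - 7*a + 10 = (a - 5)*(a - 2)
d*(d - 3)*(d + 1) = d^3 - 2*d^2 - 3*d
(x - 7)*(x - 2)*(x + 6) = x^3 - 3*x^2 - 40*x + 84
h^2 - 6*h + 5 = (h - 5)*(h - 1)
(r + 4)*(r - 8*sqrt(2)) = r^2 - 8*sqrt(2)*r + 4*r - 32*sqrt(2)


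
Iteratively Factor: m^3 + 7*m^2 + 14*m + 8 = (m + 2)*(m^2 + 5*m + 4) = (m + 1)*(m + 2)*(m + 4)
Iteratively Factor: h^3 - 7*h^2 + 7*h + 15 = (h - 5)*(h^2 - 2*h - 3) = (h - 5)*(h + 1)*(h - 3)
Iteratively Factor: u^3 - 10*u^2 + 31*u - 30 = (u - 2)*(u^2 - 8*u + 15) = (u - 5)*(u - 2)*(u - 3)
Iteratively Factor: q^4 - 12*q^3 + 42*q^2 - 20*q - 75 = (q - 5)*(q^3 - 7*q^2 + 7*q + 15) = (q - 5)*(q - 3)*(q^2 - 4*q - 5) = (q - 5)*(q - 3)*(q + 1)*(q - 5)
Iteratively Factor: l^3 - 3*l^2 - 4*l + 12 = (l + 2)*(l^2 - 5*l + 6) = (l - 3)*(l + 2)*(l - 2)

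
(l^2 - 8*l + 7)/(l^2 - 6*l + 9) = (l^2 - 8*l + 7)/(l^2 - 6*l + 9)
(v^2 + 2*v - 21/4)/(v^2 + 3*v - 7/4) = (2*v - 3)/(2*v - 1)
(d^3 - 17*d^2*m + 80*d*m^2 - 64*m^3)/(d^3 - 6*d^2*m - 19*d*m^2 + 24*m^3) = (d - 8*m)/(d + 3*m)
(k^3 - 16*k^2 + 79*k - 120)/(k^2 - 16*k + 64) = (k^2 - 8*k + 15)/(k - 8)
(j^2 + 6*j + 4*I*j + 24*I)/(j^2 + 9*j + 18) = (j + 4*I)/(j + 3)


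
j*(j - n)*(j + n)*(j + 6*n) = j^4 + 6*j^3*n - j^2*n^2 - 6*j*n^3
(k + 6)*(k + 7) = k^2 + 13*k + 42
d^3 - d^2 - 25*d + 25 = (d - 5)*(d - 1)*(d + 5)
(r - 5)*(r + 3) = r^2 - 2*r - 15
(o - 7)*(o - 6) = o^2 - 13*o + 42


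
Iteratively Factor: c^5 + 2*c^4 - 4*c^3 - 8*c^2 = (c - 2)*(c^4 + 4*c^3 + 4*c^2) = c*(c - 2)*(c^3 + 4*c^2 + 4*c) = c*(c - 2)*(c + 2)*(c^2 + 2*c) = c*(c - 2)*(c + 2)^2*(c)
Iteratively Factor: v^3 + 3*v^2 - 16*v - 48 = (v + 4)*(v^2 - v - 12) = (v + 3)*(v + 4)*(v - 4)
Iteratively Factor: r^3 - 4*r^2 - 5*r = (r)*(r^2 - 4*r - 5) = r*(r - 5)*(r + 1)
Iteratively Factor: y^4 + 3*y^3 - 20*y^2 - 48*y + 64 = (y + 4)*(y^3 - y^2 - 16*y + 16) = (y + 4)^2*(y^2 - 5*y + 4) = (y - 4)*(y + 4)^2*(y - 1)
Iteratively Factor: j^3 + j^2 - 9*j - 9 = (j - 3)*(j^2 + 4*j + 3) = (j - 3)*(j + 3)*(j + 1)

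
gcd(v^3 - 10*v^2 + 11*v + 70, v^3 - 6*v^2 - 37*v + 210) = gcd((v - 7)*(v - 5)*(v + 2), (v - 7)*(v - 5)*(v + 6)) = v^2 - 12*v + 35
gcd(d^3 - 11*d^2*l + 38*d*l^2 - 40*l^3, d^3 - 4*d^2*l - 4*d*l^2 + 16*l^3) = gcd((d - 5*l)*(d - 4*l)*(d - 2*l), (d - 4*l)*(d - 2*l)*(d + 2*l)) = d^2 - 6*d*l + 8*l^2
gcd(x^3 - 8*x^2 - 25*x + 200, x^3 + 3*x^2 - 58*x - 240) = x^2 - 3*x - 40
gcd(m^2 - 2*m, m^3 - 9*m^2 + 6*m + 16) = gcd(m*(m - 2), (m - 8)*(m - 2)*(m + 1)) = m - 2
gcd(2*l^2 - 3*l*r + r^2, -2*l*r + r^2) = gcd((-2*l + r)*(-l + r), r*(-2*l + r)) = -2*l + r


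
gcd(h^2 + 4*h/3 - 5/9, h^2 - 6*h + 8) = 1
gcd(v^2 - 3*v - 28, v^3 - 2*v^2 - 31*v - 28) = v^2 - 3*v - 28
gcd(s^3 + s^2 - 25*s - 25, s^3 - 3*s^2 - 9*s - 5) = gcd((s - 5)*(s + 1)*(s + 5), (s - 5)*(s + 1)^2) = s^2 - 4*s - 5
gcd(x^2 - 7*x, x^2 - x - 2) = 1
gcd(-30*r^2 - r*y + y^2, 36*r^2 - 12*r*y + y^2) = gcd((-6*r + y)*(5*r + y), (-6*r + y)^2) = -6*r + y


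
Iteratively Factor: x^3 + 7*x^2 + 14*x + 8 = (x + 4)*(x^2 + 3*x + 2) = (x + 2)*(x + 4)*(x + 1)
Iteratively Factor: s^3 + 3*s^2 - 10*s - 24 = (s + 2)*(s^2 + s - 12) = (s + 2)*(s + 4)*(s - 3)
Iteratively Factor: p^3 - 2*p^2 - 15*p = (p - 5)*(p^2 + 3*p) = (p - 5)*(p + 3)*(p)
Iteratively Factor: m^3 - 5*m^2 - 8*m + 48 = (m - 4)*(m^2 - m - 12) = (m - 4)*(m + 3)*(m - 4)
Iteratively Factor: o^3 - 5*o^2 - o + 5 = (o + 1)*(o^2 - 6*o + 5) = (o - 1)*(o + 1)*(o - 5)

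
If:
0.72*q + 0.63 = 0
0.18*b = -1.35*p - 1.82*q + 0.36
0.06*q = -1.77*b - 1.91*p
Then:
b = -1.79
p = 1.68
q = -0.88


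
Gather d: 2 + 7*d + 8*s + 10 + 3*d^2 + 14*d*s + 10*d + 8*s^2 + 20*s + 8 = 3*d^2 + d*(14*s + 17) + 8*s^2 + 28*s + 20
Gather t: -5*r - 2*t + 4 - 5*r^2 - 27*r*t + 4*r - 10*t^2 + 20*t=-5*r^2 - r - 10*t^2 + t*(18 - 27*r) + 4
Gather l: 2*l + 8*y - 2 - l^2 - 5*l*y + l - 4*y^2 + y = -l^2 + l*(3 - 5*y) - 4*y^2 + 9*y - 2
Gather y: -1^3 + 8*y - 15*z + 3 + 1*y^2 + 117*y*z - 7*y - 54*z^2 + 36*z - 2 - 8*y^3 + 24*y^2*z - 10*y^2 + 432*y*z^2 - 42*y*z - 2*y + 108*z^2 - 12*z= -8*y^3 + y^2*(24*z - 9) + y*(432*z^2 + 75*z - 1) + 54*z^2 + 9*z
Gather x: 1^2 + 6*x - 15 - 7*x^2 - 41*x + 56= -7*x^2 - 35*x + 42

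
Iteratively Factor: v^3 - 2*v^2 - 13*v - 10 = (v - 5)*(v^2 + 3*v + 2) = (v - 5)*(v + 1)*(v + 2)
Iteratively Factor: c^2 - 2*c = (c)*(c - 2)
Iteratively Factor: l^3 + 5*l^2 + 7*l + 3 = (l + 1)*(l^2 + 4*l + 3) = (l + 1)^2*(l + 3)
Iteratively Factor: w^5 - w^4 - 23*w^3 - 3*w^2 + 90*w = (w - 5)*(w^4 + 4*w^3 - 3*w^2 - 18*w) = w*(w - 5)*(w^3 + 4*w^2 - 3*w - 18) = w*(w - 5)*(w + 3)*(w^2 + w - 6) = w*(w - 5)*(w + 3)^2*(w - 2)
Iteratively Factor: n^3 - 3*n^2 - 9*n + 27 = (n - 3)*(n^2 - 9) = (n - 3)*(n + 3)*(n - 3)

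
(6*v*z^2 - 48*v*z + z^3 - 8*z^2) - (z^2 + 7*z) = 6*v*z^2 - 48*v*z + z^3 - 9*z^2 - 7*z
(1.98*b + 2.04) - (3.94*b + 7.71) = -1.96*b - 5.67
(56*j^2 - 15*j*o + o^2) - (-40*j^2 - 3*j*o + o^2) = 96*j^2 - 12*j*o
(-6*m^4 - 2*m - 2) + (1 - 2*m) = -6*m^4 - 4*m - 1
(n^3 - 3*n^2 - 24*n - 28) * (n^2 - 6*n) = n^5 - 9*n^4 - 6*n^3 + 116*n^2 + 168*n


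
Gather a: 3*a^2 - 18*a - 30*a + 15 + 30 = 3*a^2 - 48*a + 45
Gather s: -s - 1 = -s - 1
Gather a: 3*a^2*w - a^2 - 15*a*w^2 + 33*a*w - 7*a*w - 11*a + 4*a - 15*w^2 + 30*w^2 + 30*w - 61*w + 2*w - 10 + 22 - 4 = a^2*(3*w - 1) + a*(-15*w^2 + 26*w - 7) + 15*w^2 - 29*w + 8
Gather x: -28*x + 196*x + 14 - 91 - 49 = 168*x - 126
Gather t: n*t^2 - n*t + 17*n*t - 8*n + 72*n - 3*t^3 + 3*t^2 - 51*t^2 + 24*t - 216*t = 64*n - 3*t^3 + t^2*(n - 48) + t*(16*n - 192)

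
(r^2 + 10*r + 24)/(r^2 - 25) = (r^2 + 10*r + 24)/(r^2 - 25)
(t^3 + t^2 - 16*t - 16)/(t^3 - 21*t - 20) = (t - 4)/(t - 5)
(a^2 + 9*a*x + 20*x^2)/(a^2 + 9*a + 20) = (a^2 + 9*a*x + 20*x^2)/(a^2 + 9*a + 20)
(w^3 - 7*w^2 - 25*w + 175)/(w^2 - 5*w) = w - 2 - 35/w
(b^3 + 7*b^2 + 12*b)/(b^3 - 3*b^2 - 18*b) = (b + 4)/(b - 6)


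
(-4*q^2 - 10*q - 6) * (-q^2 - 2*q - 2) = 4*q^4 + 18*q^3 + 34*q^2 + 32*q + 12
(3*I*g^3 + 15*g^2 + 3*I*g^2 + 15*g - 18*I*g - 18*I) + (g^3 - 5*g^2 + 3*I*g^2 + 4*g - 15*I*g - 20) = g^3 + 3*I*g^3 + 10*g^2 + 6*I*g^2 + 19*g - 33*I*g - 20 - 18*I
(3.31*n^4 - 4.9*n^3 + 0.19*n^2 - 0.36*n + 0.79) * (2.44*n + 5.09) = 8.0764*n^5 + 4.8919*n^4 - 24.4774*n^3 + 0.0887*n^2 + 0.0952000000000002*n + 4.0211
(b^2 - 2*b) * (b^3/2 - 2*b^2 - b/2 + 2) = b^5/2 - 3*b^4 + 7*b^3/2 + 3*b^2 - 4*b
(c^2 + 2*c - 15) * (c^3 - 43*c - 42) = c^5 + 2*c^4 - 58*c^3 - 128*c^2 + 561*c + 630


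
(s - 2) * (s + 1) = s^2 - s - 2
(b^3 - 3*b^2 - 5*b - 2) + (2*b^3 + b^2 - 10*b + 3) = 3*b^3 - 2*b^2 - 15*b + 1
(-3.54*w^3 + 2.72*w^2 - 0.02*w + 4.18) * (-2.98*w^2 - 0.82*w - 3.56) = 10.5492*w^5 - 5.2028*w^4 + 10.4316*w^3 - 22.1232*w^2 - 3.3564*w - 14.8808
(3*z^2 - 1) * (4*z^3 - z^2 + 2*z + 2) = 12*z^5 - 3*z^4 + 2*z^3 + 7*z^2 - 2*z - 2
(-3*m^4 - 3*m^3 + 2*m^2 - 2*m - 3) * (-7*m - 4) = 21*m^5 + 33*m^4 - 2*m^3 + 6*m^2 + 29*m + 12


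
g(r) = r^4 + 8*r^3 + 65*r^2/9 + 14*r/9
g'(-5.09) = 22.34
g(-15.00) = 25226.67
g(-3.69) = -123.95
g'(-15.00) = -8315.11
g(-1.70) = -12.72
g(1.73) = 74.69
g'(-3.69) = 74.07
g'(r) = 4*r^3 + 24*r^2 + 130*r/9 + 14/9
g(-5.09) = -204.55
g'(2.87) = 335.26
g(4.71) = 1495.58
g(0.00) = 0.00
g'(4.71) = 1019.96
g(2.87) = 320.92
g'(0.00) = 1.56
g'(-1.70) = 26.71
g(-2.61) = -50.69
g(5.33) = 2231.89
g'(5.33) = 1366.04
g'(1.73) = 119.08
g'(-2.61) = 56.23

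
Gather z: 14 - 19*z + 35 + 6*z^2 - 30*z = 6*z^2 - 49*z + 49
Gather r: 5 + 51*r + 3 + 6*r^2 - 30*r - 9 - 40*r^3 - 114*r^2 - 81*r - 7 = -40*r^3 - 108*r^2 - 60*r - 8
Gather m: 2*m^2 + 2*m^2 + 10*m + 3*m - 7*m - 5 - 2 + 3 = 4*m^2 + 6*m - 4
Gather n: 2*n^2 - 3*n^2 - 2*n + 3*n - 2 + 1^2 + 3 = -n^2 + n + 2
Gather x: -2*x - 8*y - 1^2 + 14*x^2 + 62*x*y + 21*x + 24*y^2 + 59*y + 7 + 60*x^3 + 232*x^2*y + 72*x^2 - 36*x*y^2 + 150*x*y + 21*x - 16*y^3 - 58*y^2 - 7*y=60*x^3 + x^2*(232*y + 86) + x*(-36*y^2 + 212*y + 40) - 16*y^3 - 34*y^2 + 44*y + 6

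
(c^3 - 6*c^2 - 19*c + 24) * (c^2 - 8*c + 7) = c^5 - 14*c^4 + 36*c^3 + 134*c^2 - 325*c + 168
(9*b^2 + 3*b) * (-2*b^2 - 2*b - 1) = -18*b^4 - 24*b^3 - 15*b^2 - 3*b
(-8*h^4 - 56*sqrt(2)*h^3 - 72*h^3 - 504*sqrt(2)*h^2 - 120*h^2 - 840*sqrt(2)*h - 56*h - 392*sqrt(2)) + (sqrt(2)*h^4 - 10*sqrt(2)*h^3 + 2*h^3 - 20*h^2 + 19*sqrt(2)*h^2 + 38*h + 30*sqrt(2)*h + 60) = -8*h^4 + sqrt(2)*h^4 - 66*sqrt(2)*h^3 - 70*h^3 - 485*sqrt(2)*h^2 - 140*h^2 - 810*sqrt(2)*h - 18*h - 392*sqrt(2) + 60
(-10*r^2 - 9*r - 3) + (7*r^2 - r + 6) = -3*r^2 - 10*r + 3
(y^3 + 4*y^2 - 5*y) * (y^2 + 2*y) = y^5 + 6*y^4 + 3*y^3 - 10*y^2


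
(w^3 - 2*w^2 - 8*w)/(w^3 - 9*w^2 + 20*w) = (w + 2)/(w - 5)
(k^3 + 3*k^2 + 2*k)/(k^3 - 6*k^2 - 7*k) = (k + 2)/(k - 7)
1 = 1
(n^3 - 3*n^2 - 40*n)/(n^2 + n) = (n^2 - 3*n - 40)/(n + 1)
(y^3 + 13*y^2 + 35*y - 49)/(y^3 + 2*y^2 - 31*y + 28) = (y + 7)/(y - 4)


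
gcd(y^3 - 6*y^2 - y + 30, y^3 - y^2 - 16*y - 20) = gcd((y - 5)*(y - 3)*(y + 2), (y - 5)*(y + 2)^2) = y^2 - 3*y - 10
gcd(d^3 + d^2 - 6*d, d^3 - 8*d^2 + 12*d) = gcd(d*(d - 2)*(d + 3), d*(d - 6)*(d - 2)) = d^2 - 2*d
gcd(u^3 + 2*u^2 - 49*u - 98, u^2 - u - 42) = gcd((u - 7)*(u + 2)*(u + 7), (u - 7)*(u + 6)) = u - 7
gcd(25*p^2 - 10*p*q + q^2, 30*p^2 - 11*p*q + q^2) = 5*p - q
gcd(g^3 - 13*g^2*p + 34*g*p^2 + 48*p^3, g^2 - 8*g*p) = -g + 8*p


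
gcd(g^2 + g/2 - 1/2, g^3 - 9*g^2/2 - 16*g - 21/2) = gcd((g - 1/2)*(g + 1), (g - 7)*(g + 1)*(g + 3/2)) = g + 1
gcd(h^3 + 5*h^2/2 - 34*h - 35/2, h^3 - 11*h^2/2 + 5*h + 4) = h + 1/2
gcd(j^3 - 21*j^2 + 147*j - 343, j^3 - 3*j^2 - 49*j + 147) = j - 7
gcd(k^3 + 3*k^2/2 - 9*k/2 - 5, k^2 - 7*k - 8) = k + 1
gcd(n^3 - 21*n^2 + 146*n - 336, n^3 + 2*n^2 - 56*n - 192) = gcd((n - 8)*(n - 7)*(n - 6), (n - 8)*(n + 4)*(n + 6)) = n - 8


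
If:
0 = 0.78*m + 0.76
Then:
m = -0.97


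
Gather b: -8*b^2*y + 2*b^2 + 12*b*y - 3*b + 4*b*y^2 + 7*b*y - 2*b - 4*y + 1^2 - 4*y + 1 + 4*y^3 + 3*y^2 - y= b^2*(2 - 8*y) + b*(4*y^2 + 19*y - 5) + 4*y^3 + 3*y^2 - 9*y + 2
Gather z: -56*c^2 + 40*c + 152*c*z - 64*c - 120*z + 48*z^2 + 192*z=-56*c^2 - 24*c + 48*z^2 + z*(152*c + 72)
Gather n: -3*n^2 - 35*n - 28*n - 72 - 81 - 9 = -3*n^2 - 63*n - 162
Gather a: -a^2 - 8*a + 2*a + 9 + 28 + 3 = -a^2 - 6*a + 40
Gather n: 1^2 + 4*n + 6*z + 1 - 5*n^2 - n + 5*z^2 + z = -5*n^2 + 3*n + 5*z^2 + 7*z + 2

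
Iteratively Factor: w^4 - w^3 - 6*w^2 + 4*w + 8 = (w - 2)*(w^3 + w^2 - 4*w - 4) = (w - 2)*(w + 1)*(w^2 - 4) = (w - 2)*(w + 1)*(w + 2)*(w - 2)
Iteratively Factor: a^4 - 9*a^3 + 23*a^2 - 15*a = (a - 3)*(a^3 - 6*a^2 + 5*a) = (a - 3)*(a - 1)*(a^2 - 5*a) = (a - 5)*(a - 3)*(a - 1)*(a)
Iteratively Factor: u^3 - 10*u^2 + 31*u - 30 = (u - 3)*(u^2 - 7*u + 10) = (u - 5)*(u - 3)*(u - 2)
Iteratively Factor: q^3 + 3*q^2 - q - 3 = (q + 3)*(q^2 - 1) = (q + 1)*(q + 3)*(q - 1)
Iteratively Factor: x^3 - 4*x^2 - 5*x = (x)*(x^2 - 4*x - 5) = x*(x + 1)*(x - 5)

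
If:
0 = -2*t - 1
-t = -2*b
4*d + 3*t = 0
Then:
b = -1/4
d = 3/8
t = -1/2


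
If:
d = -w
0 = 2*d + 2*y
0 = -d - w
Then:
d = -y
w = y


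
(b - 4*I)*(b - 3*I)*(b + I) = b^3 - 6*I*b^2 - 5*b - 12*I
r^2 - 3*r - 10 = (r - 5)*(r + 2)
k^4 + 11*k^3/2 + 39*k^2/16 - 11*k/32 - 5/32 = (k - 1/4)*(k + 1/4)*(k + 1/2)*(k + 5)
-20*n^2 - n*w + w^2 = (-5*n + w)*(4*n + w)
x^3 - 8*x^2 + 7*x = x*(x - 7)*(x - 1)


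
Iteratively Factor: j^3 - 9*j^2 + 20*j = (j)*(j^2 - 9*j + 20) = j*(j - 5)*(j - 4)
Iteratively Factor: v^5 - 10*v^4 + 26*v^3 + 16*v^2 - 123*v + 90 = (v - 1)*(v^4 - 9*v^3 + 17*v^2 + 33*v - 90) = (v - 3)*(v - 1)*(v^3 - 6*v^2 - v + 30) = (v - 3)^2*(v - 1)*(v^2 - 3*v - 10) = (v - 3)^2*(v - 1)*(v + 2)*(v - 5)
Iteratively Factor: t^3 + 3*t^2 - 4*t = (t + 4)*(t^2 - t) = (t - 1)*(t + 4)*(t)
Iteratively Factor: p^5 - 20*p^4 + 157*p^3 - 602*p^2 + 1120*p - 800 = (p - 5)*(p^4 - 15*p^3 + 82*p^2 - 192*p + 160) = (p - 5)^2*(p^3 - 10*p^2 + 32*p - 32) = (p - 5)^2*(p - 2)*(p^2 - 8*p + 16) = (p - 5)^2*(p - 4)*(p - 2)*(p - 4)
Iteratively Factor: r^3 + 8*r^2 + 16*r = (r + 4)*(r^2 + 4*r) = (r + 4)^2*(r)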